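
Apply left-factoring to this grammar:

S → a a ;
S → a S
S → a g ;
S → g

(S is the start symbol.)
S → a S'
S' → a ;
S' → S
S' → g ;
S → g

Left-factoring transforms A → αβ₁ | αβ₂ into A → αA' and A' → β₁ | β₂
(α is the longest common prefix among the alternatives). Repeat until
no nonterminal has two alternatives with a common prefix.

Round 1: S has alternatives sharing prefix 'a'. Introduce S': S → a S'
  Add: S' → a ;
  Add: S' → S
  Add: S' → g ;

No remaining common prefixes — done.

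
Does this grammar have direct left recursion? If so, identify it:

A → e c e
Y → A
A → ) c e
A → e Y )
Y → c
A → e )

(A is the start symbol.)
A → e c e: starts with e
Y → A: starts with A
A → ) c e: starts with ')'
A → e Y ): starts with e
Y → c: starts with c
A → e ): starts with e

No direct left recursion found.

Answer: No direct left recursion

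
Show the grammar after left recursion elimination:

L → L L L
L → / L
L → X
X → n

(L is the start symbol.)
L is directly left-recursive. The standard transformation for
  A → A α₁ | ... | A α_m | β₁ | ... | β_n
is
  A  → β₁ A' | ... | β_n A'
  A' → α₁ A' | ... | α_m A' | ε

L → / L becomes L → / L L'
L → X becomes L → X L'
L → L L L becomes L' → L L L'
Add L' → ε

Productions for other non-terminals are unchanged:
  X → n

Resulting grammar:
L → / L L'
L → X L'
L' → L L L'
L' → ε
X → n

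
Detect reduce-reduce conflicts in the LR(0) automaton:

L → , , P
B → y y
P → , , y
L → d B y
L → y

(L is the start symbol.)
No reduce-reduce conflicts

A reduce-reduce conflict occurs when an LR(0) state has two complete items [A → α .] and [B → β .] — both call for a reduction, and with no lookahead the parser cannot choose between them.

Augment with L' → L and build the canonical LR(0) collection (I0 = CLOSURE({[L' → . L]}), then GOTO on every symbol after a dot until no new states appear). It has 14 states:
  I0: { [L → . , , P], [L → . d B y], [L → . y], [L' → . L] }  — shift
  I1: { [L → , . , P] }  — shift
  I2: { [L' → L .] }  — accept
  I3: { [B → . y y], [L → d . B y] }  — shift
  I4: { [L → y .] }  — reduce
  I5: { [L → d B . y] }  — shift
  I6: { [B → y . y] }  — shift
  I7: { [B → y y .] }  — reduce
  I8: { [L → d B y .] }  — reduce
  I9: { [L → , , . P], [P → . , , y] }  — shift
  I10: { [P → , . , y] }  — shift
  I11: { [L → , , P .] }  — reduce
  I12: { [P → , , . y] }  — shift
  I13: { [P → , , y .] }  — reduce

No state contains more than one complete item.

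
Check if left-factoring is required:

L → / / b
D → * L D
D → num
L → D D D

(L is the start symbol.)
Left-factoring is needed when two productions for the same non-terminal
share a common prefix on the right-hand side.

Productions for L:
  L → / / b
  L → D D D
Productions for D:
  D → * L D
  D → num

No common prefixes found.

Answer: No, left-factoring is not needed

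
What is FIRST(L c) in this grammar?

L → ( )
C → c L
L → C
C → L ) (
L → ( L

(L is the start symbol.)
{ '(', 'c' }

FIRST sets of the non-terminals involved (from the grammar, by fixed-point iteration):
  FIRST(L) = { '(', 'c' }

To compute FIRST(L c), process the symbols left to right:
Symbol L is a non-terminal. Add FIRST(L) \ {ε} = { '(', 'c' }
L is not nullable (ε ∉ FIRST(L)), so stop here.
FIRST(L c) = { '(', 'c' }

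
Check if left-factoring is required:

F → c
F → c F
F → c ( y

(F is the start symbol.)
Yes, F has productions with common prefix 'c'

Left-factoring is needed when two productions for the same non-terminal
share a common prefix on the right-hand side.

Productions for F:
  F → c
  F → c F
  F → c ( y

Found common prefix 'c' in productions for F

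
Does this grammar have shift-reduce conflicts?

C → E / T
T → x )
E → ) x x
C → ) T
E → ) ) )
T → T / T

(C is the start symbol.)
Augment with C' → C and build the canonical LR(0) collection (I0 = CLOSURE({[C' → . C]}), then GOTO on every symbol after a dot until no new states appear). It has 15 states:
  I0: { [C → . ) T], [C → . E / T], [C' → . C], [E → . ) ) )], [E → . ) x x] }  — shift
  I1: { [C → ) . T], [E → ) . ) )], [E → ) . x x], [T → . T / T], [T → . x )] }  — shift
  I2: { [C' → C .] }  — accept
  I3: { [C → E . / T] }  — shift
  I4: { [C → E / . T], [T → . T / T], [T → . x )] }  — shift
  I5: { [C → E / T .], [T → T . / T] }  — shift, reduce
  I6: { [T → x . )] }  — shift
  I7: { [T → x ) .] }  — reduce
  I8: { [T → . T / T], [T → . x )], [T → T / . T] }  — shift
  I9: { [T → T . / T], [T → T / T .] }  — shift, reduce
  I10: { [E → ) ) . )] }  — shift
  I11: { [C → ) T .], [T → T . / T] }  — shift, reduce
  I12: { [E → ) x . x], [T → x . )] }  — shift
  I13: { [E → ) x x .] }  — reduce
  I14: { [E → ) ) ) .] }  — reduce

I5 contains reduce item [C → E / T .] and shift item [T → T . / T] — shift-reduce conflict.
I9 contains reduce item [T → T / T .] and shift item [T → T . / T] — shift-reduce conflict.
I11 contains reduce item [C → ) T .] and shift item [T → T . / T] — shift-reduce conflict.

Answer: Yes — I5: [C → E / T .] vs [T → T . / T]; I9: [T → T / T .] vs [T → T . / T]; I11: [C → ) T .] vs [T → T . / T]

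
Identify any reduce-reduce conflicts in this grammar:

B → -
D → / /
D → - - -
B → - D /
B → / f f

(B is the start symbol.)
No reduce-reduce conflicts

A reduce-reduce conflict occurs when an LR(0) state has two complete items [A → α .] and [B → β .] — both call for a reduction, and with no lookahead the parser cannot choose between them.

Augment with B' → B and build the canonical LR(0) collection (I0 = CLOSURE({[B' → . B]}), then GOTO on every symbol after a dot until no new states appear). It has 13 states:
  I0: { [B → . - D /], [B → . -], [B → . / f f], [B' → . B] }  — shift
  I1: { [B → - . D /], [B → - .], [D → . - - -], [D → . / /] }  — shift, reduce
  I2: { [B → / . f f] }  — shift
  I3: { [B' → B .] }  — accept
  I4: { [B → / f . f] }  — shift
  I5: { [B → / f f .] }  — reduce
  I6: { [D → - . - -] }  — shift
  I7: { [D → / . /] }  — shift
  I8: { [B → - D . /] }  — shift
  I9: { [B → - D / .] }  — reduce
  I10: { [D → / / .] }  — reduce
  I11: { [D → - - . -] }  — shift
  I12: { [D → - - - .] }  — reduce

No state contains more than one complete item.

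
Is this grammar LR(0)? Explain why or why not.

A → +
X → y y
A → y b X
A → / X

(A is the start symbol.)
Yes, the grammar is LR(0)

Augment with A' → A and build the canonical LR(0) collection (I0 = CLOSURE({[A' → . A]}), then GOTO on every symbol after a dot until no new states appear). It has 10 states:
  I0: { [A → . +], [A → . / X], [A → . y b X], [A' → . A] }  — shift
  I1: { [A → + .] }  — reduce
  I2: { [A → / . X], [X → . y y] }  — shift
  I3: { [A' → A .] }  — accept
  I4: { [A → y . b X] }  — shift
  I5: { [A → y b . X], [X → . y y] }  — shift
  I6: { [A → y b X .] }  — reduce
  I7: { [X → y . y] }  — shift
  I8: { [X → y y .] }  — reduce
  I9: { [A → / X .] }  — reduce

Every state is either a pure shift/goto state or contains exactly one complete item and nothing to shift — no conflicts. The grammar is LR(0).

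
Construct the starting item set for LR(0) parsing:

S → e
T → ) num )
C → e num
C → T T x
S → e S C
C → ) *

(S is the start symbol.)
First, augment the grammar with S' → S
I₀ = CLOSURE({ [S' → . S] }):
  [S' → . S] has the dot before S: add [S → . e], [S → . e S C]
No further items can be added.

I₀ = { [S → . e S C], [S → . e], [S' → . S] }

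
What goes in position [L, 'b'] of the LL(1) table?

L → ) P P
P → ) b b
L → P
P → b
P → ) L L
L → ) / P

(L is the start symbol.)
L → P

To find M[L, 'b'], we find productions for L where 'b' is in the predict set (PREDICT(N → α) = (FIRST(α) \ {ε}) ∪ (FOLLOW(N) if α ⇒* ε)).

Relevant sets:
  FIRST(P) = { ')', 'b' }

L → ) P P: PREDICT = { ')' }
L → P: PREDICT = { ')', 'b' }
  'b' is in predict set, so this production goes in M[L, 'b']
L → ) / P: PREDICT = { ')' }

M[L, 'b'] = L → P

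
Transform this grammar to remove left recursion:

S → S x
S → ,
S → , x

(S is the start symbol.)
S is directly left-recursive. The standard transformation for
  A → A α₁ | ... | A α_m | β₁ | ... | β_n
is
  A  → β₁ A' | ... | β_n A'
  A' → α₁ A' | ... | α_m A' | ε

S → , becomes S → , S'
S → , x becomes S → , x S'
S → S x becomes S' → x S'
Add S' → ε

Resulting grammar:
S → , S'
S → , x S'
S' → x S'
S' → ε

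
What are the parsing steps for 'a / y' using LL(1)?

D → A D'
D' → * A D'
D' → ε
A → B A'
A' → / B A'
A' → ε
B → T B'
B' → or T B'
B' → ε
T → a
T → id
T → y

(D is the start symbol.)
Stack is shown with the top on the left.

Stack         Input    Action
-----------------------------
D $           a / y $  output D → A D'
A D' $        a / y $  output A → B A'
B A' D' $     a / y $  output B → T B'
T B' A' D' $  a / y $  output T → a
a B' A' D' $  a / y $  match 'a'
B' A' D' $    / y $    output B' → ε
A' D' $       / y $    output A' → / B A'
/ B A' D' $   / y $    match '/'
B A' D' $     y $      output B → T B'
T B' A' D' $  y $      output T → y
y B' A' D' $  y $      match 'y'
B' A' D' $    $        output B' → ε
A' D' $       $        output A' → ε
D' $          $        output D' → ε
$             $        accept

The string is accepted.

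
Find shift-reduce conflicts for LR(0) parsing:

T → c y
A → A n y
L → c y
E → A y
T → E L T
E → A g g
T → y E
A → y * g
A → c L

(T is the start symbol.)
No shift-reduce conflicts

A shift-reduce conflict occurs when an LR(0) state has both:
  - a complete (reduce) item [A → α .] (dot at the end), and
  - a shift item [B → β . c γ] (dot before a terminal).

Augment with T' → T and build the canonical LR(0) collection (I0 = CLOSURE({[T' → . T]}), then GOTO on every symbol after a dot until no new states appear). It has 22 states:
  I0: { [A → . A n y], [A → . c L], [A → . y * g], [E → . A g g], [E → . A y], [T → . E L T], [T → . c y], [T → . y E], [T' → . T] }  — shift
  I1: { [A → A . n y], [E → A . g g], [E → A . y] }  — shift
  I2: { [L → . c y], [T → E . L T] }  — shift
  I3: { [T' → T .] }  — accept
  I4: { [A → c . L], [L → . c y], [T → c . y] }  — shift
  I5: { [A → . A n y], [A → . c L], [A → . y * g], [A → y . * g], [E → . A g g], [E → . A y], [T → y . E] }  — shift
  I6: { [A → y * . g] }  — shift
  I7: { [T → y E .] }  — reduce
  I8: { [A → c . L], [L → . c y] }  — shift
  I9: { [A → y . * g] }  — shift
  I10: { [A → c L .] }  — reduce
  I11: { [L → c . y] }  — shift
  I12: { [L → c y .] }  — reduce
  I13: { [A → y * g .] }  — reduce
  I14: { [T → c y .] }  — reduce
  I15: { [A → . A n y], [A → . c L], [A → . y * g], [E → . A g g], [E → . A y], [T → . E L T], [T → . c y], [T → . y E], [T → E L . T] }  — shift
  I16: { [T → E L T .] }  — reduce
  I17: { [E → A g . g] }  — shift
  I18: { [A → A n . y] }  — shift
  I19: { [E → A y .] }  — reduce
  I20: { [A → A n y .] }  — reduce
  I21: { [E → A g g .] }  — reduce

No state contains both a complete item and a shift item.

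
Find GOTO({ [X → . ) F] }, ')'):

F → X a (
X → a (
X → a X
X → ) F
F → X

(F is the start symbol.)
GOTO(I, ')') = CLOSURE({ [A → αX.β] : [A → α.Xβ] ∈ I, X = ')' })

Items with dot before ')', with the dot advanced:
  [X → . ) F] → [X → ) . F]
Closure of the advanced items:
  [X → ) . F] has the dot before F: add [F → . X a (], [F → . X]
  [F → . X a (] has the dot before X: add [X → . a (], [X → . a X], [X → . ) F]

GOTO = { [F → . X a (], [F → . X], [X → ) . F], [X → . ) F], [X → . a (], [X → . a X] }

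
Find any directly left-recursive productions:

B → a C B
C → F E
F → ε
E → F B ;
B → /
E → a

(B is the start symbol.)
B → a C B: starts with a
C → F E: starts with F
F → ε: starts with ε
E → F B ;: starts with F
B → /: starts with '/'
E → a: starts with a

No direct left recursion found.

Answer: No direct left recursion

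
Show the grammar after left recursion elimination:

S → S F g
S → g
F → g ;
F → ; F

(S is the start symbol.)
S → g S'
S' → F g S'
S' → ε
F → g ;
F → ; F

S is directly left-recursive. The standard transformation for
  A → A α₁ | ... | A α_m | β₁ | ... | β_n
is
  A  → β₁ A' | ... | β_n A'
  A' → α₁ A' | ... | α_m A' | ε

S → g becomes S → g S'
S → S F g becomes S' → F g S'
Add S' → ε

Productions for other non-terminals are unchanged:
  F → g ;
  F → ; F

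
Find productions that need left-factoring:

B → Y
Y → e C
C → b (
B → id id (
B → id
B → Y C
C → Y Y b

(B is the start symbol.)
Left-factoring is needed when two productions for the same non-terminal
share a common prefix on the right-hand side.

Productions for B:
  B → Y
  B → id id (
  B → id
  B → Y C
Productions for C:
  C → b (
  C → Y Y b

Found common prefix 'Y' in productions for B
Found common prefix 'id' in productions for B

Answer: Yes, B has productions with common prefix 'Y'; B has productions with common prefix 'id'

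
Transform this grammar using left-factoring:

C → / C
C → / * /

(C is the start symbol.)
C → / C'
C' → C
C' → * /

Left-factoring transforms A → αβ₁ | αβ₂ into A → αA' and A' → β₁ | β₂
(α is the longest common prefix among the alternatives). Repeat until
no nonterminal has two alternatives with a common prefix.

Round 1: C has alternatives sharing prefix '/'. Introduce C': C → / C'
  Add: C' → C
  Add: C' → * /

No remaining common prefixes — done.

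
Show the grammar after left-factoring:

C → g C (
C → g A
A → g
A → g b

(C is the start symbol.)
Left-factoring transforms A → αβ₁ | αβ₂ into A → αA' and A' → β₁ | β₂
(α is the longest common prefix among the alternatives). Repeat until
no nonterminal has two alternatives with a common prefix.

Round 1: C has alternatives sharing prefix 'g'. Introduce C': C → g C'
  Add: C' → C (
  Add: C' → A

Round 2: A has alternatives sharing prefix 'g'. Introduce A': A → g A'
  Add: A' → ε
  Add: A' → b

No remaining common prefixes — done.

Resulting grammar:
C → g C'
C' → C (
C' → A
A → g A'
A' → ε
A' → b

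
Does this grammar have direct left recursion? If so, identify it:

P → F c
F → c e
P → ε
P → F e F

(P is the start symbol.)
No direct left recursion

P → F c: starts with F
F → c e: starts with c
P → ε: starts with ε
P → F e F: starts with F

No direct left recursion found.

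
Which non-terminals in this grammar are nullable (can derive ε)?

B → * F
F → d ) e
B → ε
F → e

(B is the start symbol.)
ε-productions: B → ε
So B is immediately nullable.
No further non-terminal can be added: every production for the remaining non-terminals contains a terminal or a non-nullable non-terminal.
Nullable = { 'B' }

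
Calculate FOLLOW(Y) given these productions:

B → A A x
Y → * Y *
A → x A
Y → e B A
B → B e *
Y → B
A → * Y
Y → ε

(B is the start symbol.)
{ '*', 'x' }

In Y → * Y *: Y is followed by '*', add FIRST('*') \ {ε} = { '*' }
In A → * Y: Y is at the end, add FOLLOW(A)

The FOLLOW sets referred to above (computed the same way, to a fixed point):
  FOLLOW(A) = { '*', 'x' }

Taking the union: FOLLOW(Y) = { '*', 'x' }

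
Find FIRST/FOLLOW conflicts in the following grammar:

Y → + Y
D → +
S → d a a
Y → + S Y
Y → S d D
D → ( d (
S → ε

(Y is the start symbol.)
A FIRST/FOLLOW conflict occurs when a non-terminal N has a nullable alternative N → β (β ⇒* ε) and another alternative N → α with FIRST(α) ∩ FOLLOW(N) ≠ ∅: on such a lookahead the parser cannot decide between expanding α and letting N vanish via β.

Nullable non-terminals: S.

S: nullable alternative(s) S → ε; FOLLOW(S) = { '+', 'd' }
  S → d a a: FIRST \ {ε} = { 'd' } — overlaps FOLLOW(S) on { 'd' }: CONFLICT
  S → ε: FIRST \ {ε} = { } — this is the only nullable alternative, skip

D, Y have no nullable alternative, so no FIRST/FOLLOW check is needed there.

So the grammar has 1 FIRST/FOLLOW conflict (marked CONFLICT above).

Answer: Yes. S → d a a with FOLLOW(S) on { 'd' }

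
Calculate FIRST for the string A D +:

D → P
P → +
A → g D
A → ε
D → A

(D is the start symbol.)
{ '+', 'g' }

FIRST sets of the non-terminals involved (from the grammar, by fixed-point iteration):
  FIRST(A) = { 'g', ε }
  FIRST(D) = { '+', 'g', ε }

To compute FIRST(A D +), process the symbols left to right:
Symbol A is a non-terminal. Add FIRST(A) \ {ε} = { 'g' }
A is nullable (ε ∈ FIRST(A)), continue to the next symbol.
Symbol D is a non-terminal. Add FIRST(D) \ {ε} = { '+', 'g' }
D is nullable (ε ∈ FIRST(D)), continue to the next symbol.
Symbol + is a terminal. Add '+' and stop.
FIRST(A D +) = { '+', 'g' }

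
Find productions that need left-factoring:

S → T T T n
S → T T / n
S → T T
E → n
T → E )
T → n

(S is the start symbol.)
Yes, S has productions with common prefix 'T T'

Left-factoring is needed when two productions for the same non-terminal
share a common prefix on the right-hand side.

Productions for S:
  S → T T T n
  S → T T / n
  S → T T
Productions for T:
  T → E )
  T → n

Found common prefix 'T T' in productions for S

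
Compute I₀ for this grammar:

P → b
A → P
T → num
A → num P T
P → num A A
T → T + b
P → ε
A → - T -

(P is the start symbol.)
First, augment the grammar with P' → P
I₀ = CLOSURE({ [P' → . P] }):
  [P' → . P] has the dot before P: add [P → . b], [P → . num A A], [P → .]
No further items can be added.

I₀ = { [P → . b], [P → . num A A], [P → .], [P' → . P] }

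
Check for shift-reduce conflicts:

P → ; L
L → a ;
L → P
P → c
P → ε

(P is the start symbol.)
A shift-reduce conflict occurs when an LR(0) state has both:
  - a complete (reduce) item [A → α .] (dot at the end), and
  - a shift item [B → β . c γ] (dot before a terminal).

Augment with P' → P and build the canonical LR(0) collection (I0 = CLOSURE({[P' → . P]}), then GOTO on every symbol after a dot until no new states appear). It has 8 states:
  I0: { [P → . ; L], [P → . c], [P → .], [P' → . P] }  — shift, reduce
  I1: { [L → . P], [L → . a ;], [P → . ; L], [P → . c], [P → .], [P → ; . L] }  — shift, reduce
  I2: { [P' → P .] }  — accept
  I3: { [P → c .] }  — reduce
  I4: { [P → ; L .] }  — reduce
  I5: { [L → P .] }  — reduce
  I6: { [L → a . ;] }  — shift
  I7: { [L → a ; .] }  — reduce

I0 contains reduce item [P → .] and shift items [P → . ; L], [P → . c] — shift-reduce conflict.
I1 contains reduce item [P → .] and shift items [L → . a ;], [P → . ; L], [P → . c] — shift-reduce conflict.

Answer: Yes — I0: [P → .] vs [P → . ; L]; I1: [P → .] vs [L → . a ;]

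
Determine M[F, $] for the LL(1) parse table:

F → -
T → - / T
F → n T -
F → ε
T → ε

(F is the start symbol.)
To find M[F, $], we find productions for F where $ is in the predict set (PREDICT(N → α) = (FIRST(α) \ {ε}) ∪ (FOLLOW(N) if α ⇒* ε)).

Relevant sets:
  FOLLOW(F) = { $ }

F → -: PREDICT = { '-' }
F → n T -: PREDICT = { 'n' }
F → ε: PREDICT = { $ }
  $ is in predict set, so this production goes in M[F, $]

M[F, $] = F → ε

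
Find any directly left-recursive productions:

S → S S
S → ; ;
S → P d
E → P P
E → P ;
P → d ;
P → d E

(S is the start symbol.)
Yes, S is left-recursive

Direct left recursion occurs when N → N α for some non-terminal N (the right-hand side begins with the left-hand side itself).

S → S S: LEFT RECURSIVE (starts with S)
S → ; ;: starts with ';'
S → P d: starts with P
E → P P: starts with P
E → P ;: starts with P
P → d ;: starts with d
P → d E: starts with d

The grammar has direct left recursion on: S.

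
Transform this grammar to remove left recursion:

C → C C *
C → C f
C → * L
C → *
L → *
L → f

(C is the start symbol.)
C → * L C'
C → * C'
C' → C * C'
C' → f C'
C' → ε
L → *
L → f

C is directly left-recursive. The standard transformation for
  A → A α₁ | ... | A α_m | β₁ | ... | β_n
is
  A  → β₁ A' | ... | β_n A'
  A' → α₁ A' | ... | α_m A' | ε

C → * L becomes C → * L C'
C → * becomes C → * C'
C → C C * becomes C' → C * C'
C → C f becomes C' → f C'
Add C' → ε

Productions for other non-terminals are unchanged:
  L → *
  L → f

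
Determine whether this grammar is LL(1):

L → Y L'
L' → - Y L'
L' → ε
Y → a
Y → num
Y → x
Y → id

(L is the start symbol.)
A grammar is LL(1) if for each non-terminal N with multiple productions, the predict sets of those productions are pairwise disjoint, where PREDICT(N → α) = (FIRST(α) \ {ε}) ∪ (FOLLOW(N) if α ⇒* ε).

Relevant sets:
  FOLLOW(L') = { $ }

For L':
  PREDICT(L' → '-' Y L') = { '-' }
  PREDICT(L' → ε) = { $ }
For Y:
  PREDICT(Y → a) = { 'a' }
  PREDICT(Y → num) = { 'num' }
  PREDICT(Y → x) = { 'x' }
  PREDICT(Y → id) = { 'id' }
L has a single production, so nothing to check there.

All predict sets are disjoint. The grammar IS LL(1).

Answer: Yes, the grammar is LL(1).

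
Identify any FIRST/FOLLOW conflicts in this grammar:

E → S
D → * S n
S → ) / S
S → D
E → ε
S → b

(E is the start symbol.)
A FIRST/FOLLOW conflict occurs when a non-terminal N has a nullable alternative N → β (β ⇒* ε) and another alternative N → α with FIRST(α) ∩ FOLLOW(N) ≠ ∅: on such a lookahead the parser cannot decide between expanding α and letting N vanish via β.

Nullable non-terminals: E.
FIRST sets used below: FIRST(S) = { ')', '*', 'b' }

E: nullable alternative(s) E → ε; FOLLOW(E) = { $ }
  E → S: FIRST \ {ε} = { ')', '*', 'b' } — disjoint from FOLLOW(E)
  E → ε: FIRST \ {ε} = { } — this is the only nullable alternative, skip

D, S have no nullable alternative, so no FIRST/FOLLOW check is needed there.

No FIRST/FOLLOW conflicts found.

Answer: No FIRST/FOLLOW conflicts.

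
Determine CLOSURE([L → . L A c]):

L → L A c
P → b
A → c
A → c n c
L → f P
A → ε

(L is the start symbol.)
To compute CLOSURE, for each item [A → α.Bβ] where B is a non-terminal, add [B → .γ] for all productions B → γ; repeat for the newly added items until nothing changes.

Start with: [L → . L A c]
  [L → . L A c] has the dot before L: add [L → . f P]
No further items can be added.

CLOSURE = { [L → . L A c], [L → . f P] }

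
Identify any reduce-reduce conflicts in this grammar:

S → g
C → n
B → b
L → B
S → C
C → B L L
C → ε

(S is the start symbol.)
A reduce-reduce conflict occurs when an LR(0) state has two complete items [A → α .] and [B → β .] — both call for a reduction, and with no lookahead the parser cannot choose between them.

Augment with S' → S and build the canonical LR(0) collection (I0 = CLOSURE({[S' → . S]}), then GOTO on every symbol after a dot until no new states appear). It has 10 states:
  I0: { [B → . b], [C → . B L L], [C → . n], [C → .], [S → . C], [S → . g], [S' → . S] }  — shift, reduce
  I1: { [B → . b], [C → B . L L], [L → . B] }  — shift
  I2: { [S → C .] }  — reduce
  I3: { [S' → S .] }  — accept
  I4: { [B → b .] }  — reduce
  I5: { [S → g .] }  — reduce
  I6: { [C → n .] }  — reduce
  I7: { [L → B .] }  — reduce
  I8: { [B → . b], [C → B L . L], [L → . B] }  — shift
  I9: { [C → B L L .] }  — reduce

No state contains more than one complete item.

Answer: No reduce-reduce conflicts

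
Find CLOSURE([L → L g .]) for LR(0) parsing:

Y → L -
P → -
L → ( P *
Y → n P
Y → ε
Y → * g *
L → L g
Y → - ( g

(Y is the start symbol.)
{ [L → L g .] }

Start with: [L → L g .]
The dot is at the end, so nothing is added.

CLOSURE = { [L → L g .] }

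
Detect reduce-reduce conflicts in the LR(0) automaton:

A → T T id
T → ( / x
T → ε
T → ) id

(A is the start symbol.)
A reduce-reduce conflict occurs when an LR(0) state has two complete items [A → α .] and [B → β .] — both call for a reduction, and with no lookahead the parser cannot choose between them.

Augment with A' → A and build the canonical LR(0) collection (I0 = CLOSURE({[A' → . A]}), then GOTO on every symbol after a dot until no new states appear). It has 10 states:
  I0: { [A → . T T id], [A' → . A], [T → . ( / x], [T → . ) id], [T → .] }  — shift, reduce
  I1: { [T → ( . / x] }  — shift
  I2: { [T → ) . id] }  — shift
  I3: { [A' → A .] }  — accept
  I4: { [A → T . T id], [T → . ( / x], [T → . ) id], [T → .] }  — shift, reduce
  I5: { [A → T T . id] }  — shift
  I6: { [A → T T id .] }  — reduce
  I7: { [T → ) id .] }  — reduce
  I8: { [T → ( / . x] }  — shift
  I9: { [T → ( / x .] }  — reduce

No state contains more than one complete item.

Answer: No reduce-reduce conflicts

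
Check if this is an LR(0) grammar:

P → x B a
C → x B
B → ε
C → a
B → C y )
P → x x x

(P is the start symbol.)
No. Shift-reduce conflict between [B → .] and [C → . a]

A grammar is LR(0) if no state in the canonical LR(0) collection has:
  - both a shift item (dot before a terminal) and a complete item (shift-reduce conflict), or
  - two or more complete items (reduce-reduce conflict; the accept item [P' → P .] counts as a complete item here).

Augment with P' → P and build the canonical LR(0) collection (I0 = CLOSURE({[P' → . P]}), then GOTO on every symbol after a dot until no new states appear). It has 13 states:
  I0: { [P → . x B a], [P → . x x x], [P' → . P] }  — shift
  I1: { [P' → P .] }  — accept
  I2: { [B → . C y )], [B → .], [C → . a], [C → . x B], [P → x . B a], [P → x . x x] }  — shift, reduce
  I3: { [P → x B . a] }  — shift
  I4: { [B → C . y )] }  — shift
  I5: { [C → a .] }  — reduce
  I6: { [B → . C y )], [B → .], [C → . a], [C → . x B], [C → x . B], [P → x x . x] }  — shift, reduce
  I7: { [C → x B .] }  — reduce
  I8: { [B → . C y )], [B → .], [C → . a], [C → . x B], [C → x . B], [P → x x x .] }  — shift, 2 reduces
  I9: { [B → . C y )], [B → .], [C → . a], [C → . x B], [C → x . B] }  — shift, reduce
  I10: { [B → C y . )] }  — shift
  I11: { [B → C y ) .] }  — reduce
  I12: { [P → x B a .] }  — reduce

Conflict in state I2:
  Shift-reduce conflict between [B → .] and [C → . a]
So the grammar is NOT LR(0).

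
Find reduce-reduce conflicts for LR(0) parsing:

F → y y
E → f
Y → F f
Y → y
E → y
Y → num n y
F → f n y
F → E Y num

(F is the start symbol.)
A reduce-reduce conflict occurs when an LR(0) state has two complete items [A → α .] and [B → β .] — both call for a reduction, and with no lookahead the parser cannot choose between them.

Augment with F' → F and build the canonical LR(0) collection (I0 = CLOSURE({[F' → . F]}), then GOTO on every symbol after a dot until no new states appear). It has 16 states:
  I0: { [E → . f], [E → . y], [F → . E Y num], [F → . f n y], [F → . y y], [F' → . F] }  — shift
  I1: { [E → . f], [E → . y], [F → . E Y num], [F → . f n y], [F → . y y], [F → E . Y num], [Y → . F f], [Y → . num n y], [Y → . y] }  — shift
  I2: { [F' → F .] }  — accept
  I3: { [E → f .], [F → f . n y] }  — shift, reduce
  I4: { [E → y .], [F → y . y] }  — shift, reduce
  I5: { [F → y y .] }  — reduce
  I6: { [F → f n . y] }  — shift
  I7: { [F → f n y .] }  — reduce
  I8: { [Y → F . f] }  — shift
  I9: { [F → E Y . num] }  — shift
  I10: { [Y → num . n y] }  — shift
  I11: { [E → y .], [F → y . y], [Y → y .] }  — shift, 2 reduces
  I12: { [Y → num n . y] }  — shift
  I13: { [Y → num n y .] }  — reduce
  I14: { [F → E Y num .] }  — reduce
  I15: { [Y → F f .] }  — reduce

I11 contains complete items [E → y .], [Y → y .] — reduce-reduce conflict.

Answer: Yes — I11: [E → y .] vs [Y → y .]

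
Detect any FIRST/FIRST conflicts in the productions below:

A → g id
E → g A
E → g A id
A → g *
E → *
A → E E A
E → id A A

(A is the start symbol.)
FIRST sets of the non-terminals at (or reachable through a nullable prefix from) the front of some alternative:
  FIRST(E) = { '*', 'g', 'id' }

Productions for A:
  A → g id: FIRST = { 'g' }
  A → g *: FIRST = { 'g' }
  A → E E A: FIRST = { '*', 'g', 'id' }
Productions for E:
  E → g A: FIRST = { 'g' }
  E → g A id: FIRST = { 'g' }
  E → *: FIRST = { '*' }
  E → id A A: FIRST = { 'id' }

Conflict for A: A → g id and A → g *
  Overlap: { 'g' }
Conflict for A: A → g id and A → E E A
  Overlap: { 'g' }
Conflict for A: A → g * and A → E E A
  Overlap: { 'g' }
Conflict for E: E → g A and E → g A id
  Overlap: { 'g' }

Answer: Yes. A → g id / A → g '*' on { 'g' }; A → g id / A → E E A on { 'g' }; A → g '*' / A → E E A on { 'g' }; E → g A / E → g A id on { 'g' }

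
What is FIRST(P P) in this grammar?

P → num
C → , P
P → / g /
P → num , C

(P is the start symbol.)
FIRST sets of the non-terminals involved (from the grammar, by fixed-point iteration):
  FIRST(P) = { '/', 'num' }

To compute FIRST(P P), process the symbols left to right:
Symbol P is a non-terminal. Add FIRST(P) \ {ε} = { '/', 'num' }
P is not nullable (ε ∉ FIRST(P)), so stop here.
FIRST(P P) = { '/', 'num' }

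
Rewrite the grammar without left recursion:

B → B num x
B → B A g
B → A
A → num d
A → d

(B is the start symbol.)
B is directly left-recursive. The standard transformation for
  A → A α₁ | ... | A α_m | β₁ | ... | β_n
is
  A  → β₁ A' | ... | β_n A'
  A' → α₁ A' | ... | α_m A' | ε

B → A becomes B → A B'
B → B num x becomes B' → num x B'
B → B A g becomes B' → A g B'
Add B' → ε

Productions for other non-terminals are unchanged:
  A → num d
  A → d

Resulting grammar:
B → A B'
B' → num x B'
B' → A g B'
B' → ε
A → num d
A → d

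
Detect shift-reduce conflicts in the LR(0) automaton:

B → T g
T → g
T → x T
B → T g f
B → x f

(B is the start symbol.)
A shift-reduce conflict occurs when an LR(0) state has both:
  - a complete (reduce) item [A → α .] (dot at the end), and
  - a shift item [B → β . c γ] (dot before a terminal).

Augment with B' → B and build the canonical LR(0) collection (I0 = CLOSURE({[B' → . B]}), then GOTO on every symbol after a dot until no new states appear). It has 10 states:
  I0: { [B → . T g f], [B → . T g], [B → . x f], [B' → . B], [T → . g], [T → . x T] }  — shift
  I1: { [B' → B .] }  — accept
  I2: { [B → T . g f], [B → T . g] }  — shift
  I3: { [T → g .] }  — reduce
  I4: { [B → x . f], [T → . g], [T → . x T], [T → x . T] }  — shift
  I5: { [T → x T .] }  — reduce
  I6: { [B → x f .] }  — reduce
  I7: { [T → . g], [T → . x T], [T → x . T] }  — shift
  I8: { [B → T g . f], [B → T g .] }  — shift, reduce
  I9: { [B → T g f .] }  — reduce

I8 contains reduce item [B → T g .] and shift item [B → T g . f] — shift-reduce conflict.

Answer: Yes — I8: [B → T g .] vs [B → T g . f]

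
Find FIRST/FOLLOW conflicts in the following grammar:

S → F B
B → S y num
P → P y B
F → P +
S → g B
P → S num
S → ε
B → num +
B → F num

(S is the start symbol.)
A FIRST/FOLLOW conflict occurs when a non-terminal N has a nullable alternative N → β (β ⇒* ε) and another alternative N → α with FIRST(α) ∩ FOLLOW(N) ≠ ∅: on such a lookahead the parser cannot decide between expanding α and letting N vanish via β.

Nullable non-terminals: S.
FIRST sets used below: FIRST(F) = { 'g', 'num' }

S: nullable alternative(s) S → ε; FOLLOW(S) = { $, 'num', 'y' }
  S → F B: FIRST \ {ε} = { 'g', 'num' } — overlaps FOLLOW(S) on { 'num' }: CONFLICT
  S → g B: FIRST \ {ε} = { 'g' } — disjoint from FOLLOW(S)
  S → ε: FIRST \ {ε} = { } — this is the only nullable alternative, skip

B, F, P have no nullable alternative, so no FIRST/FOLLOW check is needed there.

So the grammar has 1 FIRST/FOLLOW conflict (marked CONFLICT above).

Answer: Yes. S → F B with FOLLOW(S) on { 'num' }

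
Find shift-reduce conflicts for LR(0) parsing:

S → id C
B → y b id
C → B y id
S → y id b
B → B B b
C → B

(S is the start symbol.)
Yes — I6: [C → B .] vs [B → . y b id]

A shift-reduce conflict occurs when an LR(0) state has both:
  - a complete (reduce) item [A → α .] (dot at the end), and
  - a shift item [B → β . c γ] (dot before a terminal).

Augment with S' → S and build the canonical LR(0) collection (I0 = CLOSURE({[S' → . S]}), then GOTO on every symbol after a dot until no new states appear). It has 15 states:
  I0: { [S → . id C], [S → . y id b], [S' → . S] }  — shift
  I1: { [S' → S .] }  — accept
  I2: { [B → . B B b], [B → . y b id], [C → . B y id], [C → . B], [S → id . C] }  — shift
  I3: { [S → y . id b] }  — shift
  I4: { [S → y id . b] }  — shift
  I5: { [S → y id b .] }  — reduce
  I6: { [B → . B B b], [B → . y b id], [B → B . B b], [C → B . y id], [C → B .] }  — shift, reduce
  I7: { [S → id C .] }  — reduce
  I8: { [B → y . b id] }  — shift
  I9: { [B → y b . id] }  — shift
  I10: { [B → y b id .] }  — reduce
  I11: { [B → . B B b], [B → . y b id], [B → B . B b], [B → B B . b] }  — shift
  I12: { [B → y . b id], [C → B y . id] }  — shift
  I13: { [C → B y id .] }  — reduce
  I14: { [B → B B b .] }  — reduce

I6 contains reduce item [C → B .] and shift items [B → . y b id], [C → B . y id] — shift-reduce conflict.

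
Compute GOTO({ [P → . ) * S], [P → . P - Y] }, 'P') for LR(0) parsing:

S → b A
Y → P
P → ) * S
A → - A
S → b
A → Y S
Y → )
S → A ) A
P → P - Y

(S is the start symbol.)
GOTO(I, 'P') = CLOSURE({ [A → αX.β] : [A → α.Xβ] ∈ I, X = 'P' })

Items with dot before 'P', with the dot advanced:
  [P → . P - Y] → [P → P . - Y]
Closure adds nothing (no advanced item has the dot before a non-terminal).

GOTO = { [P → P . - Y] }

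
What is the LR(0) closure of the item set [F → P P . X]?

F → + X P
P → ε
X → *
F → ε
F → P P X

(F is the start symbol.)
{ [F → P P . X], [X → . *] }

To compute CLOSURE, for each item [A → α.Bβ] where B is a non-terminal, add [B → .γ] for all productions B → γ; repeat for the newly added items until nothing changes.

Start with: [F → P P . X]
  [F → P P . X] has the dot before X: add [X → . *]
No further items can be added.

CLOSURE = { [F → P P . X], [X → . *] }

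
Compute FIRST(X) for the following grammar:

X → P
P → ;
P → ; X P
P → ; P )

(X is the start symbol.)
{ ';' }

To compute FIRST(X), examine every production with X on the left-hand side, reading each right-hand side left to right until a non-nullable symbol is reached.

FIRST sets of the other non-terminals involved (by the same procedure, iterated to a fixed point):
  FIRST(P) = { ';' }

From X → P:
  - P is a non-terminal: add FIRST(P) \ {ε} = { ';' }
    P is not nullable, so stop

Collecting: FIRST(X) = { ';' }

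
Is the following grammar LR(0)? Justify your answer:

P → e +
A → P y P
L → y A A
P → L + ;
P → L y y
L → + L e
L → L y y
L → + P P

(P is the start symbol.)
A grammar is LR(0) if no state in the canonical LR(0) collection has:
  - both a shift item (dot before a terminal) and a complete item (shift-reduce conflict), or
  - two or more complete items (reduce-reduce conflict; the accept item [P' → P .] counts as a complete item here).

Augment with P' → P and build the canonical LR(0) collection (I0 = CLOSURE({[P' → . P]}), then GOTO on every symbol after a dot until no new states appear). It has 20 states:
  I0: { [L → . + L e], [L → . + P P], [L → . L y y], [L → . y A A], [P → . L + ;], [P → . L y y], [P → . e +], [P' → . P] }  — shift
  I1: { [L → + . L e], [L → + . P P], [L → . + L e], [L → . + P P], [L → . L y y], [L → . y A A], [P → . L + ;], [P → . L y y], [P → . e +] }  — shift
  I2: { [L → L . y y], [P → L . + ;], [P → L . y y] }  — shift
  I3: { [P' → P .] }  — accept
  I4: { [P → e . +] }  — shift
  I5: { [A → . P y P], [L → . + L e], [L → . + P P], [L → . L y y], [L → . y A A], [L → y . A A], [P → . L + ;], [P → . L y y], [P → . e +] }  — shift
  I6: { [A → . P y P], [L → . + L e], [L → . + P P], [L → . L y y], [L → . y A A], [L → y A . A], [P → . L + ;], [P → . L y y], [P → . e +] }  — shift
  I7: { [A → P . y P] }  — shift
  I8: { [A → P y . P], [L → . + L e], [L → . + P P], [L → . L y y], [L → . y A A], [P → . L + ;], [P → . L y y], [P → . e +] }  — shift
  I9: { [A → P y P .] }  — reduce
  I10: { [L → y A A .] }  — reduce
  I11: { [P → e + .] }  — reduce
  I12: { [P → L + . ;] }  — shift
  I13: { [L → L y . y], [P → L y . y] }  — shift
  I14: { [L → L y y .], [P → L y y .] }  — 2 reduces
  I15: { [P → L + ; .] }  — reduce
  I16: { [L → + L . e], [L → L . y y], [P → L . + ;], [P → L . y y] }  — shift
  I17: { [L → + P . P], [L → . + L e], [L → . + P P], [L → . L y y], [L → . y A A], [P → . L + ;], [P → . L y y], [P → . e +] }  — shift
  I18: { [L → + P P .] }  — reduce
  I19: { [L → + L e .] }  — reduce

Conflict in state I14:
  Reduce-reduce conflict: [L → L y y .] and [P → L y y .]
So the grammar is NOT LR(0).

Answer: No. Reduce-reduce conflict: [L → L y y .] and [P → L y y .]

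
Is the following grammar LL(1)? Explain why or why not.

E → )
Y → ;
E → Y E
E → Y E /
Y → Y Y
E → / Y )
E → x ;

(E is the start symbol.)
Relevant sets:
  FIRST(Y) = { ';' }

For E:
  PREDICT(E → ')') = { ')' }
  PREDICT(E → Y E) = { ';' }
  PREDICT(E → Y E '/') = { ';' }
  PREDICT(E → '/' Y ')') = { '/' }
  PREDICT(E → x ';') = { 'x' }
For Y:
  PREDICT(Y → ';') = { ';' }
  PREDICT(Y → Y Y) = { ';' }

Conflict found: Predict set conflict for E: { ';' }
The grammar is NOT LL(1).

Answer: No. Predict set conflict for E: { ';' }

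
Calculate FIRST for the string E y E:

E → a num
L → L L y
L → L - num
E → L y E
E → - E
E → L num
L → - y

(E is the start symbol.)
FIRST sets of the non-terminals involved (from the grammar, by fixed-point iteration):
  FIRST(E) = { '-', 'a' }

To compute FIRST(E y E), process the symbols left to right:
Symbol E is a non-terminal. Add FIRST(E) \ {ε} = { '-', 'a' }
E is not nullable (ε ∉ FIRST(E)), so stop here.
FIRST(E y E) = { '-', 'a' }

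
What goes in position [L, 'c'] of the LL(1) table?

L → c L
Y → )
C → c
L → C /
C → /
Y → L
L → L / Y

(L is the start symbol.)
To find M[L, 'c'], we find productions for L where 'c' is in the predict set (PREDICT(N → α) = (FIRST(α) \ {ε}) ∪ (FOLLOW(N) if α ⇒* ε)).

Relevant sets:
  FIRST(C) = { '/', 'c' }
  FIRST(L) = { '/', 'c' }

L → c L: PREDICT = { 'c' }
  'c' is in predict set, so this production goes in M[L, 'c']
L → C /: PREDICT = { '/', 'c' }
  'c' is in predict set, so this production goes in M[L, 'c']
L → L / Y: PREDICT = { '/', 'c' }
  'c' is in predict set, so this production goes in M[L, 'c']

M[L, 'c'] = L → c L, L → C /, L → L / Y  (a multiply-defined cell — the grammar is not LL(1))

Answer: L → c L, L → C /, L → L / Y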